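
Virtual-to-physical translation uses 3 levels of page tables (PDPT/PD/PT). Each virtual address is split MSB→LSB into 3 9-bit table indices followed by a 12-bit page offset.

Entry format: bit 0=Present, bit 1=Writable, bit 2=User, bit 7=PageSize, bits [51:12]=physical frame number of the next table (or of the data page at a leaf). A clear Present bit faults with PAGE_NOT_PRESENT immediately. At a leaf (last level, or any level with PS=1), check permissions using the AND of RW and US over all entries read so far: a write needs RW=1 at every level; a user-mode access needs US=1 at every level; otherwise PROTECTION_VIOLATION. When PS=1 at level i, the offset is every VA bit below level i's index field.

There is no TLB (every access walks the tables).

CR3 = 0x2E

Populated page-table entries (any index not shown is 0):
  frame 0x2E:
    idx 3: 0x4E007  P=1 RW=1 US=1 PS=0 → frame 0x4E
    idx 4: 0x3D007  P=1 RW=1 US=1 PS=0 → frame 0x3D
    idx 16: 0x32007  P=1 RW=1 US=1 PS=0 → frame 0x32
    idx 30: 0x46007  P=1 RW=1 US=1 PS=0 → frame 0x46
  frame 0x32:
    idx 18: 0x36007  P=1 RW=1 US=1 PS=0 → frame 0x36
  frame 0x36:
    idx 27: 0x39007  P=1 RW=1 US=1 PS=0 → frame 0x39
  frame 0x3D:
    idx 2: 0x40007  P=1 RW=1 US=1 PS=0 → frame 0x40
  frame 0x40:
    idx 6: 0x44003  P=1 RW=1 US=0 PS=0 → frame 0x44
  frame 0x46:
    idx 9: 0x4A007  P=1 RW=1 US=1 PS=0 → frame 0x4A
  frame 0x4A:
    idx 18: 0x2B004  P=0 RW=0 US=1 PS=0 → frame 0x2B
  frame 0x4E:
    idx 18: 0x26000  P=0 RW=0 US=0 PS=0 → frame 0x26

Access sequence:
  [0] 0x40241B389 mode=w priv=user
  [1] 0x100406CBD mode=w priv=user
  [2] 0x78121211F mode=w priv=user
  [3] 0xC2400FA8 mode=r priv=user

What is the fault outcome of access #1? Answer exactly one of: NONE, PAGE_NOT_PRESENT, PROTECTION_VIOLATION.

Walk each access:
#0 VA=0x40241B389 (w,user):
  [0] read 0x2E idx=16: raw=0x32007 flags P=1 W=1 U=1 S=0
  [1] read 0x32 idx=18: raw=0x36007 flags P=1 W=1 U=1 S=0
  [2] read 0x36 idx=27: raw=0x39007 flags P=1 W=1 U=1 S=0
  → PA=0x39389  (3 entries read)
#1 VA=0x100406CBD (w,user):
  [0] read 0x2E idx=4: raw=0x3D007 flags P=1 W=1 U=1 S=0
  [1] read 0x3D idx=2: raw=0x40007 flags P=1 W=1 U=1 S=0
  [2] read 0x40 idx=6: raw=0x44003 flags P=1 W=1 U=0 S=0
  ⇒ fault: PROTECTION_VIOLATION  — 3 lookups
#2 VA=0x78121211F (w,user):
  [0] read 0x2E idx=30: raw=0x46007 flags P=1 W=1 U=1 S=0
  [1] read 0x46 idx=9: raw=0x4A007 flags P=1 W=1 U=1 S=0
  [2] read 0x4A idx=18: raw=0x2B004 flags P=0 W=0 U=1 S=0
  ⇒ fault: PAGE_NOT_PRESENT  — 3 lookups
#3 VA=0xC2400FA8 (r,user):
  [0] read 0x2E idx=3: raw=0x4E007 flags P=1 W=1 U=1 S=0
  [1] read 0x4E idx=18: raw=0x26000 flags P=0 W=0 U=0 S=0
  ⇒ fault: PAGE_NOT_PRESENT  — 2 lookups

Access #1 fault: PROTECTION_VIOLATION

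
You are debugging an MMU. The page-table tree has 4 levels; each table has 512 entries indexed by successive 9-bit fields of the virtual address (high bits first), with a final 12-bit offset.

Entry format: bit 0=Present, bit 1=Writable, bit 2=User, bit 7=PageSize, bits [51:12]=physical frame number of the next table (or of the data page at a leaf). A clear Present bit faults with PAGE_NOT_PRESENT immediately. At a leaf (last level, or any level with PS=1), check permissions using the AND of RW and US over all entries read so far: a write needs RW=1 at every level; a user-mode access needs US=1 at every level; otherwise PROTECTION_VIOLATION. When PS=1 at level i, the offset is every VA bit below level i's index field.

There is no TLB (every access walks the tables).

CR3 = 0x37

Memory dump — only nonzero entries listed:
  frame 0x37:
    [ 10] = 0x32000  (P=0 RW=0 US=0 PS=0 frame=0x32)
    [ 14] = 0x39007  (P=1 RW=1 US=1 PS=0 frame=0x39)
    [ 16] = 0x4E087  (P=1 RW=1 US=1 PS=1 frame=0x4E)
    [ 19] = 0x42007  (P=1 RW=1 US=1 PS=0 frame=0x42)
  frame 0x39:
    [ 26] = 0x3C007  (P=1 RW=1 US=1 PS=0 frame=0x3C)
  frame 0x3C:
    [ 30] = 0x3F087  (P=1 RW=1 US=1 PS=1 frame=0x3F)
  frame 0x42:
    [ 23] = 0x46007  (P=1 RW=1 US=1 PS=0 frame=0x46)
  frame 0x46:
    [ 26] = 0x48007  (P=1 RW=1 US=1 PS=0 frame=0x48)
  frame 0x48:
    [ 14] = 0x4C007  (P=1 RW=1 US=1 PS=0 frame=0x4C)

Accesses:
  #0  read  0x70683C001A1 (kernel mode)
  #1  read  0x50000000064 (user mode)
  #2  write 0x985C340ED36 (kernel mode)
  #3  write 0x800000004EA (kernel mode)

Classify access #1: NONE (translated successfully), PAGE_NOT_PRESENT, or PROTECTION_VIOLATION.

Per-access translation:
#0 VA=0x70683C001A1 (r,kernel):
  lvl0: tbl 0x37, slot 14 ⇒ 0x39007 (P1/RW1/US1/PS0)
  lvl1: tbl 0x39, slot 26 ⇒ 0x3C007 (P1/RW1/US1/PS0)
  lvl2: tbl 0x3C, slot 30 ⇒ 0x3F087 (P1/RW1/US1/PS1)
  ⇒ phys 0x3F1A1 (huge @L2)  [3 reads]
#1 VA=0x50000000064 (r,user):
  lvl0: tbl 0x37, slot 10 ⇒ 0x32000 (P0/RW0/US0/PS0)
  → PAGE_NOT_PRESENT  (1 entries read)
#2 VA=0x985C340ED36 (w,kernel):
  lvl0: tbl 0x37, slot 19 ⇒ 0x42007 (P1/RW1/US1/PS0)
  lvl1: tbl 0x42, slot 23 ⇒ 0x46007 (P1/RW1/US1/PS0)
  lvl2: tbl 0x46, slot 26 ⇒ 0x48007 (P1/RW1/US1/PS0)
  lvl3: tbl 0x48, slot 14 ⇒ 0x4C007 (P1/RW1/US1/PS0)
  ⇒ phys 0x4CD36  [4 reads]
#3 VA=0x800000004EA (w,kernel):
  lvl0: tbl 0x37, slot 16 ⇒ 0x4E087 (P1/RW1/US1/PS1)
  ⇒ phys 0x4E4EA (huge @L0)  [1 reads]

Access #1 fault: PAGE_NOT_PRESENT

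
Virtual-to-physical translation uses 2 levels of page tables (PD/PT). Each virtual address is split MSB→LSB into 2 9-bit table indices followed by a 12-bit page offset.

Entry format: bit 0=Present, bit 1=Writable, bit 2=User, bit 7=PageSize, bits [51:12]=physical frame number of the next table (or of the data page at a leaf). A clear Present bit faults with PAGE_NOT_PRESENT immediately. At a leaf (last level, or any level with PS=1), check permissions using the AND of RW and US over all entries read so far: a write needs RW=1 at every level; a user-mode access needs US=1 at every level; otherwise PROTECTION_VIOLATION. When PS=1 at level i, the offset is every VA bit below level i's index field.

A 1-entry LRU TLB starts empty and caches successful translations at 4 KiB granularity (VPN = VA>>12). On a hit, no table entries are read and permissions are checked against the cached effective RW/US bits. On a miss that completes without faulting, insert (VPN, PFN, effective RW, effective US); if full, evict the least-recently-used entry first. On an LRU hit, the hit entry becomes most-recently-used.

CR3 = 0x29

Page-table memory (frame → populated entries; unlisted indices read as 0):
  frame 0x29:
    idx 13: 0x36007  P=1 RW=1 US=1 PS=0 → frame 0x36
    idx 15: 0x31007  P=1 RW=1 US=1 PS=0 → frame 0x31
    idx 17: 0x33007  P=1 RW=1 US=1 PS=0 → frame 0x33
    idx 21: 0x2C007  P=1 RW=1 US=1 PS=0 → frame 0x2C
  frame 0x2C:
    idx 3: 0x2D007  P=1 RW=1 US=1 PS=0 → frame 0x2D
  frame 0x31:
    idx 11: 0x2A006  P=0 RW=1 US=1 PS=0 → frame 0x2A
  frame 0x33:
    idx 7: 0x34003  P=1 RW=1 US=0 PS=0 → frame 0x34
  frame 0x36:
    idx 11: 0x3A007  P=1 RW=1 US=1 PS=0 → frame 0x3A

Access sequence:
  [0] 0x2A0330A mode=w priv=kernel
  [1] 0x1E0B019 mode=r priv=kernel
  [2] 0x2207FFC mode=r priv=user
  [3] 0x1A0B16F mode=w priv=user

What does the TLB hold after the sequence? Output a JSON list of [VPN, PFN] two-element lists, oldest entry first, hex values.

Per-access translation:
#0 VA=0x2A0330A (w,kernel):
  L0 @0x29[21] → 0x2C007  P=1,RW=1,US=1,PS=0
  L1 @0x2C[3] → 0x2D007  P=1,RW=1,US=1,PS=0
  ⇒ phys 0x2D30A  [2 reads]
#1 VA=0x1E0B019 (r,kernel):
  L0 @0x29[15] → 0x31007  P=1,RW=1,US=1,PS=0
  L1 @0x31[11] → 0x2A006  P=0,RW=1,US=1,PS=0
  → PAGE_NOT_PRESENT  (2 entries read)
#2 VA=0x2207FFC (r,user):
  L0 @0x29[17] → 0x33007  P=1,RW=1,US=1,PS=0
  L1 @0x33[7] → 0x34003  P=1,RW=1,US=0,PS=0
  → PROTECTION_VIOLATION  (2 entries read)
#3 VA=0x1A0B16F (w,user):
  L0 @0x29[13] → 0x36007  P=1,RW=1,US=1,PS=0
  L1 @0x36[11] → 0x3A007  P=1,RW=1,US=1,PS=0
  ⇒ phys 0x3A16F  [2 reads]

TLB: [["0x1A0B", "0x3A"]]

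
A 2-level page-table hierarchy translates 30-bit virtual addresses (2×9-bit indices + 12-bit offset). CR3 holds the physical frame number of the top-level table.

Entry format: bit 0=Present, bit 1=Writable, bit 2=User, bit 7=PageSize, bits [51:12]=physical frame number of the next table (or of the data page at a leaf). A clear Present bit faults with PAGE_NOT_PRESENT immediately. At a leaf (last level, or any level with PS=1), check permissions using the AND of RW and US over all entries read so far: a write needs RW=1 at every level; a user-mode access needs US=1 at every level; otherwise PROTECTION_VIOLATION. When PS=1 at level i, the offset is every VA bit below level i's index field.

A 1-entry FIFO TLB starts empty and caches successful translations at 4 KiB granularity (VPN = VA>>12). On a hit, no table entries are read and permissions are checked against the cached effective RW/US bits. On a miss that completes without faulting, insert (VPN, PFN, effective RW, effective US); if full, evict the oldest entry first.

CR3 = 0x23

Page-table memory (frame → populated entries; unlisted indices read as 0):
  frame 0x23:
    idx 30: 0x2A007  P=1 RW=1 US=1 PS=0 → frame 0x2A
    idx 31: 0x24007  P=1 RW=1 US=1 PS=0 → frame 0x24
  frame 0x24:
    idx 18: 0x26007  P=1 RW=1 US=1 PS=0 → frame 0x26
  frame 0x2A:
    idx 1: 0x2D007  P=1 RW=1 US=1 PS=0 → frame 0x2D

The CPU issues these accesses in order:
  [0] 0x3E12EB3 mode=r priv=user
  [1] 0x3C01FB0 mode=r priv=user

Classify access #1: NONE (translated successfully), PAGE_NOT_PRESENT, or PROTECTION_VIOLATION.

Walk each access:
#0 VA=0x3E12EB3 (r,user):
  [0] read 0x23 idx=31: raw=0x24007 flags P=1 W=1 U=1 S=0
  [1] read 0x24 idx=18: raw=0x26007 flags P=1 W=1 U=1 S=0
  → PA=0x26EB3  (2 entries read)
#1 VA=0x3C01FB0 (r,user):
  [0] read 0x23 idx=30: raw=0x2A007 flags P=1 W=1 U=1 S=0
  [1] read 0x2A idx=1: raw=0x2D007 flags P=1 W=1 U=1 S=0
  → PA=0x2DFB0  (2 entries read)

Access #1 fault: NONE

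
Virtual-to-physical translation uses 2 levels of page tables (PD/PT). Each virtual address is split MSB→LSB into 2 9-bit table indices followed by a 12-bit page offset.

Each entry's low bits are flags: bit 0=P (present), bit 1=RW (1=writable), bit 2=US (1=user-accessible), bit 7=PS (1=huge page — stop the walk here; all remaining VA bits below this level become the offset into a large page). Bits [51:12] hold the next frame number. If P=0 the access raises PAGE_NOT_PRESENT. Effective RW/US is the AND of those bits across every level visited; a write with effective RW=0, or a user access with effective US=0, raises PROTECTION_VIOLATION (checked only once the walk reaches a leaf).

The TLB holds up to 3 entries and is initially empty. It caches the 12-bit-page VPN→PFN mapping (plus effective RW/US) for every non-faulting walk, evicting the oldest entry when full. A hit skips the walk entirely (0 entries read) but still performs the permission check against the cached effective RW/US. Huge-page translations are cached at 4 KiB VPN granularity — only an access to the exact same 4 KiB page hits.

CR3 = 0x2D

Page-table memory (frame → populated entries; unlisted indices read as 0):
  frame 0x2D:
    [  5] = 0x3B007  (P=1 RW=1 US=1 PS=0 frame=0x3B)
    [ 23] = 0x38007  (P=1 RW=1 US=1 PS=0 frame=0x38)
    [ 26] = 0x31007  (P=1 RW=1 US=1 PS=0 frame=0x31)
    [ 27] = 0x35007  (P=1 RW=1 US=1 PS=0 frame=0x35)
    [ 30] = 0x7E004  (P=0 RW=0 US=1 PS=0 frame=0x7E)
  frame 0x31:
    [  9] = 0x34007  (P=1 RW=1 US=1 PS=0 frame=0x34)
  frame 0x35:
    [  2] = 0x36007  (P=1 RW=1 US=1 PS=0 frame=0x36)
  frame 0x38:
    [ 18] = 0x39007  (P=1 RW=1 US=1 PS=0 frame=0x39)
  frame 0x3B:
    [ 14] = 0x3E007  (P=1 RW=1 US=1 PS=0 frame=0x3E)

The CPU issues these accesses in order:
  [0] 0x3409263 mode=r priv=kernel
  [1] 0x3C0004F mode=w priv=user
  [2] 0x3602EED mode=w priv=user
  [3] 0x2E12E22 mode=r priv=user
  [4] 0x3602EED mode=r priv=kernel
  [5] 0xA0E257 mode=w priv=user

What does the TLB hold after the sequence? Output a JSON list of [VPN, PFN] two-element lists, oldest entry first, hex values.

Trace:
#0 VA=0x3409263 (r,kernel):
  lvl0: tbl 0x2D, slot 26 ⇒ 0x31007 (P1/RW1/US1/PS0)
  lvl1: tbl 0x31, slot 9 ⇒ 0x34007 (P1/RW1/US1/PS0)
  → PA=0x34263  (2 entries read)
#1 VA=0x3C0004F (w,user):
  lvl0: tbl 0x2D, slot 30 ⇒ 0x7E004 (P0/RW0/US1/PS0)
  ⇒ fault: PAGE_NOT_PRESENT  — 1 lookups
#2 VA=0x3602EED (w,user):
  lvl0: tbl 0x2D, slot 27 ⇒ 0x35007 (P1/RW1/US1/PS0)
  lvl1: tbl 0x35, slot 2 ⇒ 0x36007 (P1/RW1/US1/PS0)
  → PA=0x36EED  (2 entries read)
#3 VA=0x2E12E22 (r,user):
  lvl0: tbl 0x2D, slot 23 ⇒ 0x38007 (P1/RW1/US1/PS0)
  lvl1: tbl 0x38, slot 18 ⇒ 0x39007 (P1/RW1/US1/PS0)
  → PA=0x39E22  (2 entries read)
#4 VA=0x3602EED (r,kernel):
  TLB hit vpn=0x3602 → PA=0x36EED
#5 VA=0xA0E257 (w,user):
  lvl0: tbl 0x2D, slot 5 ⇒ 0x3B007 (P1/RW1/US1/PS0)
  lvl1: tbl 0x3B, slot 14 ⇒ 0x3E007 (P1/RW1/US1/PS0)
  → PA=0x3E257  (2 entries read)

TLB: [["0x3602", "0x36"], ["0x2E12", "0x39"], ["0xA0E", "0x3E"]]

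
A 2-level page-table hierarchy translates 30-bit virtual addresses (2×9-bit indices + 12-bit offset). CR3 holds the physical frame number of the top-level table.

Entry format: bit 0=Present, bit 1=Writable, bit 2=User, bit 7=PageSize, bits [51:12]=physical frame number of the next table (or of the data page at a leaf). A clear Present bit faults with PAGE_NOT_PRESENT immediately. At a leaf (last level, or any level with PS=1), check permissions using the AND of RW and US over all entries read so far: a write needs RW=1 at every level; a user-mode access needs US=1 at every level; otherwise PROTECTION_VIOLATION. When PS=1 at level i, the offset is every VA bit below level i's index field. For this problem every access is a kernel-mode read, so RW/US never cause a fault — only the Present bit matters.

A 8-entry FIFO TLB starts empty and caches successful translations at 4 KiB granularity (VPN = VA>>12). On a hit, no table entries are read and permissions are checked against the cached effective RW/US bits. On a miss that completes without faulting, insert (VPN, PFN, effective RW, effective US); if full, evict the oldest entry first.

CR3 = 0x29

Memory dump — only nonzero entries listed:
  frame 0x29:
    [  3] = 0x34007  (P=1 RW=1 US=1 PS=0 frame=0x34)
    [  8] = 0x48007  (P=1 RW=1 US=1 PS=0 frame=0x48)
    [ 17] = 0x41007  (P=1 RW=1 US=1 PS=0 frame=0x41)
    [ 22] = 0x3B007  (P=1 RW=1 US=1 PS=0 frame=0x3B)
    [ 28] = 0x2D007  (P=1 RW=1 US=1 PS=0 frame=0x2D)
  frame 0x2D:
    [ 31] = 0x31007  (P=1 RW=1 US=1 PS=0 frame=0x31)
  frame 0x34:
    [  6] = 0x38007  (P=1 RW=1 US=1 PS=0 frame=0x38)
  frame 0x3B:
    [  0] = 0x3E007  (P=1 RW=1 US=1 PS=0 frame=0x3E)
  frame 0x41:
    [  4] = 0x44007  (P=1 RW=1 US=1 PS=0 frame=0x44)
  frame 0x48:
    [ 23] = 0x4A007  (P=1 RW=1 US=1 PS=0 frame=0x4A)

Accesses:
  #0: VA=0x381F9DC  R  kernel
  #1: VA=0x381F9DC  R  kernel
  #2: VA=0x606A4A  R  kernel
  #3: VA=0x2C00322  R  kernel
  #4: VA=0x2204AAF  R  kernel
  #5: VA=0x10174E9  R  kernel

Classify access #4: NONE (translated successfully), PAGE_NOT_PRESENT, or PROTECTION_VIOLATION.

Per-access translation:
#0 VA=0x381F9DC (r,kernel):
  lvl0: tbl 0x29, slot 28 ⇒ 0x2D007 (P1/RW1/US1/PS0)
  lvl1: tbl 0x2D, slot 31 ⇒ 0x31007 (P1/RW1/US1/PS0)
  ⇒ phys 0x319DC  [2 reads]
#1 VA=0x381F9DC (r,kernel):
  TLB hit vpn=0x381F → PA=0x319DC
#2 VA=0x606A4A (r,kernel):
  lvl0: tbl 0x29, slot 3 ⇒ 0x34007 (P1/RW1/US1/PS0)
  lvl1: tbl 0x34, slot 6 ⇒ 0x38007 (P1/RW1/US1/PS0)
  ⇒ phys 0x38A4A  [2 reads]
#3 VA=0x2C00322 (r,kernel):
  lvl0: tbl 0x29, slot 22 ⇒ 0x3B007 (P1/RW1/US1/PS0)
  lvl1: tbl 0x3B, slot 0 ⇒ 0x3E007 (P1/RW1/US1/PS0)
  ⇒ phys 0x3E322  [2 reads]
#4 VA=0x2204AAF (r,kernel):
  lvl0: tbl 0x29, slot 17 ⇒ 0x41007 (P1/RW1/US1/PS0)
  lvl1: tbl 0x41, slot 4 ⇒ 0x44007 (P1/RW1/US1/PS0)
  ⇒ phys 0x44AAF  [2 reads]
#5 VA=0x10174E9 (r,kernel):
  lvl0: tbl 0x29, slot 8 ⇒ 0x48007 (P1/RW1/US1/PS0)
  lvl1: tbl 0x48, slot 23 ⇒ 0x4A007 (P1/RW1/US1/PS0)
  ⇒ phys 0x4A4E9  [2 reads]

Access #4 fault: NONE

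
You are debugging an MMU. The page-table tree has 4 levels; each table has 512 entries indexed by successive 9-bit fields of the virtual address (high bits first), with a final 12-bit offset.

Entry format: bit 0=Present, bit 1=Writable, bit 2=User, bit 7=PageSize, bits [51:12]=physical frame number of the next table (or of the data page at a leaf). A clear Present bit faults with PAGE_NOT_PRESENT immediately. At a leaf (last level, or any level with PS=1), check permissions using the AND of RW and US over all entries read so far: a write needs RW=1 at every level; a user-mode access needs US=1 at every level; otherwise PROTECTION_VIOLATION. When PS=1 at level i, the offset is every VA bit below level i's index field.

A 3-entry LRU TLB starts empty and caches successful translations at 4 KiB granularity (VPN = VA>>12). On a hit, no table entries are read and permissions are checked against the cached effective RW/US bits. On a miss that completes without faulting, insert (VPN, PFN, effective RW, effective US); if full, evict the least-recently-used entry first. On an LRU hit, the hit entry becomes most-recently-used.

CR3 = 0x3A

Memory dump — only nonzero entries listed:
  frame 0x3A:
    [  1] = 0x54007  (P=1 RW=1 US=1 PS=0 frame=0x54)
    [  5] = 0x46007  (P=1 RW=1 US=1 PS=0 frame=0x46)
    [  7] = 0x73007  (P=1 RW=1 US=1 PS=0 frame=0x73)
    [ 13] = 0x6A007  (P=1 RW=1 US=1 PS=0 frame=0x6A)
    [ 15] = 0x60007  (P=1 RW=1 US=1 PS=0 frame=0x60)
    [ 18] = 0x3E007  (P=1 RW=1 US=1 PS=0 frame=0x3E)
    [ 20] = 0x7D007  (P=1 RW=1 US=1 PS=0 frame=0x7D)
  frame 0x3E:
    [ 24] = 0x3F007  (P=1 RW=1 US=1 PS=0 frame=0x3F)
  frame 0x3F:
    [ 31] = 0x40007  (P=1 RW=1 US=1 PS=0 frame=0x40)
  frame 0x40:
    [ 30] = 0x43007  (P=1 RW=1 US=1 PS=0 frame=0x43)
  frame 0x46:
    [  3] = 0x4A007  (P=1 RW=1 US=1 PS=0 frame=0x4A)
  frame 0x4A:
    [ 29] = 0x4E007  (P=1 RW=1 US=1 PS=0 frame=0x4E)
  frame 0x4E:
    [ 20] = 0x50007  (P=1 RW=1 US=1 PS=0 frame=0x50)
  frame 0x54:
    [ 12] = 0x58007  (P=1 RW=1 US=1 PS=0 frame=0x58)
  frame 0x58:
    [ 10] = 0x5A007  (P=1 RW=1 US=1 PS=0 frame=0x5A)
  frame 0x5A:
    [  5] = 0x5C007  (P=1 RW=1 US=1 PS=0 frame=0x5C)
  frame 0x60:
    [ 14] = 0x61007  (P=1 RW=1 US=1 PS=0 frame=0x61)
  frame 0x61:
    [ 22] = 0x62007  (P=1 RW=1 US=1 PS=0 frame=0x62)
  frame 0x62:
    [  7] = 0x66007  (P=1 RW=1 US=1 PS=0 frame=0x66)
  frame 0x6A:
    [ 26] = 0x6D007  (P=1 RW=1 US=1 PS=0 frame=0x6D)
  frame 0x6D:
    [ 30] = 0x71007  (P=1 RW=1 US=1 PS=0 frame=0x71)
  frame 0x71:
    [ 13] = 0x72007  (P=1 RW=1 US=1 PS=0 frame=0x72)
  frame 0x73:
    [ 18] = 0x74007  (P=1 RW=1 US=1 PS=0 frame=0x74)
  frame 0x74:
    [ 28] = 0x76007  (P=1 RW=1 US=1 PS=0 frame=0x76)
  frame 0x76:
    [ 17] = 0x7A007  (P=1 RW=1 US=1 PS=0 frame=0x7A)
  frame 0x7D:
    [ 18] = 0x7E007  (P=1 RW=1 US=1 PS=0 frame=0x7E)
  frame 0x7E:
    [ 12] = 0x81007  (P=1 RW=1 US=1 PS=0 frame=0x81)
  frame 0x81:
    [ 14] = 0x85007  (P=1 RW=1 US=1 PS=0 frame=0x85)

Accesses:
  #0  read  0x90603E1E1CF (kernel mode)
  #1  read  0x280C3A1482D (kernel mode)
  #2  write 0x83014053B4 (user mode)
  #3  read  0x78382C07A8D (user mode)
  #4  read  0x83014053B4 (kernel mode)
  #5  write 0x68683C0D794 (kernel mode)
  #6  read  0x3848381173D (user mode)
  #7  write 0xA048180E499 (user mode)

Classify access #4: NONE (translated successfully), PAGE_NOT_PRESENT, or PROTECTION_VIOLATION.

Walk each access:
#0 VA=0x90603E1E1CF (r,kernel):
  [0] read 0x3A idx=18: raw=0x3E007 flags P=1 W=1 U=1 S=0
  [1] read 0x3E idx=24: raw=0x3F007 flags P=1 W=1 U=1 S=0
  [2] read 0x3F idx=31: raw=0x40007 flags P=1 W=1 U=1 S=0
  [3] read 0x40 idx=30: raw=0x43007 flags P=1 W=1 U=1 S=0
  ⇒ phys 0x431CF  [4 reads]
#1 VA=0x280C3A1482D (r,kernel):
  [0] read 0x3A idx=5: raw=0x46007 flags P=1 W=1 U=1 S=0
  [1] read 0x46 idx=3: raw=0x4A007 flags P=1 W=1 U=1 S=0
  [2] read 0x4A idx=29: raw=0x4E007 flags P=1 W=1 U=1 S=0
  [3] read 0x4E idx=20: raw=0x50007 flags P=1 W=1 U=1 S=0
  ⇒ phys 0x5082D  [4 reads]
#2 VA=0x83014053B4 (w,user):
  [0] read 0x3A idx=1: raw=0x54007 flags P=1 W=1 U=1 S=0
  [1] read 0x54 idx=12: raw=0x58007 flags P=1 W=1 U=1 S=0
  [2] read 0x58 idx=10: raw=0x5A007 flags P=1 W=1 U=1 S=0
  [3] read 0x5A idx=5: raw=0x5C007 flags P=1 W=1 U=1 S=0
  ⇒ phys 0x5C3B4  [4 reads]
#3 VA=0x78382C07A8D (r,user):
  [0] read 0x3A idx=15: raw=0x60007 flags P=1 W=1 U=1 S=0
  [1] read 0x60 idx=14: raw=0x61007 flags P=1 W=1 U=1 S=0
  [2] read 0x61 idx=22: raw=0x62007 flags P=1 W=1 U=1 S=0
  [3] read 0x62 idx=7: raw=0x66007 flags P=1 W=1 U=1 S=0
  ⇒ phys 0x66A8D  [4 reads]
#4 VA=0x83014053B4 (r,kernel):
  TLB hit vpn=0x8301405 → PA=0x5C3B4
#5 VA=0x68683C0D794 (w,kernel):
  [0] read 0x3A idx=13: raw=0x6A007 flags P=1 W=1 U=1 S=0
  [1] read 0x6A idx=26: raw=0x6D007 flags P=1 W=1 U=1 S=0
  [2] read 0x6D idx=30: raw=0x71007 flags P=1 W=1 U=1 S=0
  [3] read 0x71 idx=13: raw=0x72007 flags P=1 W=1 U=1 S=0
  ⇒ phys 0x72794  [4 reads]
#6 VA=0x3848381173D (r,user):
  [0] read 0x3A idx=7: raw=0x73007 flags P=1 W=1 U=1 S=0
  [1] read 0x73 idx=18: raw=0x74007 flags P=1 W=1 U=1 S=0
  [2] read 0x74 idx=28: raw=0x76007 flags P=1 W=1 U=1 S=0
  [3] read 0x76 idx=17: raw=0x7A007 flags P=1 W=1 U=1 S=0
  ⇒ phys 0x7A73D  [4 reads]
#7 VA=0xA048180E499 (w,user):
  [0] read 0x3A idx=20: raw=0x7D007 flags P=1 W=1 U=1 S=0
  [1] read 0x7D idx=18: raw=0x7E007 flags P=1 W=1 U=1 S=0
  [2] read 0x7E idx=12: raw=0x81007 flags P=1 W=1 U=1 S=0
  [3] read 0x81 idx=14: raw=0x85007 flags P=1 W=1 U=1 S=0
  ⇒ phys 0x85499  [4 reads]

Access #4 fault: NONE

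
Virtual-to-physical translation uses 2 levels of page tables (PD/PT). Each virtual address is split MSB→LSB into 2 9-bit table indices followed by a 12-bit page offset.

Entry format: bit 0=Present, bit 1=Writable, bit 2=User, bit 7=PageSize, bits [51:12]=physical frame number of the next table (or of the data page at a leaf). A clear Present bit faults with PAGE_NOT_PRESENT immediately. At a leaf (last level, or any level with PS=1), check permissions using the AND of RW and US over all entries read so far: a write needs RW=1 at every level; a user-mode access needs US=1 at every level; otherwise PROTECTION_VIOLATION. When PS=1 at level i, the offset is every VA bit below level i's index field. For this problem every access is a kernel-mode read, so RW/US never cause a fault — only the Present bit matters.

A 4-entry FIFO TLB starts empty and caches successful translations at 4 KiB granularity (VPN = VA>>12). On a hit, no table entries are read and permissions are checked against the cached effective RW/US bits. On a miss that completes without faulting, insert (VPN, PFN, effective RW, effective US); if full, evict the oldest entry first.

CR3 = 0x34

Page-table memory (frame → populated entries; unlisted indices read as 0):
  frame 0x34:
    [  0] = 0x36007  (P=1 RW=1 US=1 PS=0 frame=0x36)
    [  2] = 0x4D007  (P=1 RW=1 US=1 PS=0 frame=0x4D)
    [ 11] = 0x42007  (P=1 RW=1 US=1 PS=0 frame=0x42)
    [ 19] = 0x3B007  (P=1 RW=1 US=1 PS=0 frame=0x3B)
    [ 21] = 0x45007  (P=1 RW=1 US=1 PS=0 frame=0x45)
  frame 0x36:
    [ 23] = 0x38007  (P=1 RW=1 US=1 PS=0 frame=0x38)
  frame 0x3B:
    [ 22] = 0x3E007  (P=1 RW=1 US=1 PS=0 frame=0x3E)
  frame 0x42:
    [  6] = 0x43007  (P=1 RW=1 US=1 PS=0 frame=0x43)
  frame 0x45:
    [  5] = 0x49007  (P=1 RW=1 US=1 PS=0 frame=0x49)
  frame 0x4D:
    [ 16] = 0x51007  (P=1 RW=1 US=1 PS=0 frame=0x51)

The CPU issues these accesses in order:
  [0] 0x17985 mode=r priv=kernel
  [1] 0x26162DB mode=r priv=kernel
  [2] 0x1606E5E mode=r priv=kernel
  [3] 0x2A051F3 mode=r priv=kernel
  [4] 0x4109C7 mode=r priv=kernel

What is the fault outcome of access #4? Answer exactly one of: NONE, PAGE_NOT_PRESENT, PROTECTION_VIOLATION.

Walk each access:
#0 VA=0x17985 (r,kernel):
  [0] read 0x34 idx=0: raw=0x36007 flags P=1 W=1 U=1 S=0
  [1] read 0x36 idx=23: raw=0x38007 flags P=1 W=1 U=1 S=0
  ✓ 0x38985  — 2 lookups
#1 VA=0x26162DB (r,kernel):
  [0] read 0x34 idx=19: raw=0x3B007 flags P=1 W=1 U=1 S=0
  [1] read 0x3B idx=22: raw=0x3E007 flags P=1 W=1 U=1 S=0
  ✓ 0x3E2DB  — 2 lookups
#2 VA=0x1606E5E (r,kernel):
  [0] read 0x34 idx=11: raw=0x42007 flags P=1 W=1 U=1 S=0
  [1] read 0x42 idx=6: raw=0x43007 flags P=1 W=1 U=1 S=0
  ✓ 0x43E5E  — 2 lookups
#3 VA=0x2A051F3 (r,kernel):
  [0] read 0x34 idx=21: raw=0x45007 flags P=1 W=1 U=1 S=0
  [1] read 0x45 idx=5: raw=0x49007 flags P=1 W=1 U=1 S=0
  ✓ 0x491F3  — 2 lookups
#4 VA=0x4109C7 (r,kernel):
  [0] read 0x34 idx=2: raw=0x4D007 flags P=1 W=1 U=1 S=0
  [1] read 0x4D idx=16: raw=0x51007 flags P=1 W=1 U=1 S=0
  ✓ 0x519C7  — 2 lookups

Access #4 fault: NONE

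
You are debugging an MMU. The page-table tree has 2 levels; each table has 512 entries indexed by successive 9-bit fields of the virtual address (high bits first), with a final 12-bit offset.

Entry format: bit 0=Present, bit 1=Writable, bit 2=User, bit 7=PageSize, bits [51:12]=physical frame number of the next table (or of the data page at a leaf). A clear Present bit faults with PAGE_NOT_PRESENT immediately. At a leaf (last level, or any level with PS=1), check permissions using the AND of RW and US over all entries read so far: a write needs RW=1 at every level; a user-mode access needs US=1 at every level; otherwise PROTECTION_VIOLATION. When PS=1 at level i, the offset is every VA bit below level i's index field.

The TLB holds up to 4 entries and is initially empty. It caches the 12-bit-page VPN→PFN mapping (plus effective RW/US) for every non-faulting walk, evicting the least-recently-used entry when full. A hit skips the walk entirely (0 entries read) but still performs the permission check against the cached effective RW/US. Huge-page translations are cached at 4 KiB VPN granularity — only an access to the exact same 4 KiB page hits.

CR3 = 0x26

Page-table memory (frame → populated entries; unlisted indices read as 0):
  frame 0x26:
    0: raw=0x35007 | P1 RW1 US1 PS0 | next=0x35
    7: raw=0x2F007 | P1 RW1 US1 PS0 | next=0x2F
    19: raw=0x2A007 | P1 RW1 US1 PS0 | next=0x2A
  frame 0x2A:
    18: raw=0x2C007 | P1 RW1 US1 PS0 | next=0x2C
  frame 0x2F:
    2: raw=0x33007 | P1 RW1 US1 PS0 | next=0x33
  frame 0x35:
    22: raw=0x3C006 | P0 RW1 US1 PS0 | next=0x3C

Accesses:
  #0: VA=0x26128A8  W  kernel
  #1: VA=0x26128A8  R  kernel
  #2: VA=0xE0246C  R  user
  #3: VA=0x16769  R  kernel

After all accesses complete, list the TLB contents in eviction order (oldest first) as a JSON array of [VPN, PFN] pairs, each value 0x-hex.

Per-access translation:
#0 VA=0x26128A8 (w,kernel):
  lvl0: tbl 0x26, slot 19 ⇒ 0x2A007 (P1/RW1/US1/PS0)
  lvl1: tbl 0x2A, slot 18 ⇒ 0x2C007 (P1/RW1/US1/PS0)
  → PA=0x2C8A8  (2 entries read)
#1 VA=0x26128A8 (r,kernel):
  TLB hit vpn=0x2612 → PA=0x2C8A8
#2 VA=0xE0246C (r,user):
  lvl0: tbl 0x26, slot 7 ⇒ 0x2F007 (P1/RW1/US1/PS0)
  lvl1: tbl 0x2F, slot 2 ⇒ 0x33007 (P1/RW1/US1/PS0)
  → PA=0x3346C  (2 entries read)
#3 VA=0x16769 (r,kernel):
  lvl0: tbl 0x26, slot 0 ⇒ 0x35007 (P1/RW1/US1/PS0)
  lvl1: tbl 0x35, slot 22 ⇒ 0x3C006 (P0/RW1/US1/PS0)
  ✗ PAGE_NOT_PRESENT  [2 reads]

TLB: [["0x2612", "0x2C"], ["0xE02", "0x33"]]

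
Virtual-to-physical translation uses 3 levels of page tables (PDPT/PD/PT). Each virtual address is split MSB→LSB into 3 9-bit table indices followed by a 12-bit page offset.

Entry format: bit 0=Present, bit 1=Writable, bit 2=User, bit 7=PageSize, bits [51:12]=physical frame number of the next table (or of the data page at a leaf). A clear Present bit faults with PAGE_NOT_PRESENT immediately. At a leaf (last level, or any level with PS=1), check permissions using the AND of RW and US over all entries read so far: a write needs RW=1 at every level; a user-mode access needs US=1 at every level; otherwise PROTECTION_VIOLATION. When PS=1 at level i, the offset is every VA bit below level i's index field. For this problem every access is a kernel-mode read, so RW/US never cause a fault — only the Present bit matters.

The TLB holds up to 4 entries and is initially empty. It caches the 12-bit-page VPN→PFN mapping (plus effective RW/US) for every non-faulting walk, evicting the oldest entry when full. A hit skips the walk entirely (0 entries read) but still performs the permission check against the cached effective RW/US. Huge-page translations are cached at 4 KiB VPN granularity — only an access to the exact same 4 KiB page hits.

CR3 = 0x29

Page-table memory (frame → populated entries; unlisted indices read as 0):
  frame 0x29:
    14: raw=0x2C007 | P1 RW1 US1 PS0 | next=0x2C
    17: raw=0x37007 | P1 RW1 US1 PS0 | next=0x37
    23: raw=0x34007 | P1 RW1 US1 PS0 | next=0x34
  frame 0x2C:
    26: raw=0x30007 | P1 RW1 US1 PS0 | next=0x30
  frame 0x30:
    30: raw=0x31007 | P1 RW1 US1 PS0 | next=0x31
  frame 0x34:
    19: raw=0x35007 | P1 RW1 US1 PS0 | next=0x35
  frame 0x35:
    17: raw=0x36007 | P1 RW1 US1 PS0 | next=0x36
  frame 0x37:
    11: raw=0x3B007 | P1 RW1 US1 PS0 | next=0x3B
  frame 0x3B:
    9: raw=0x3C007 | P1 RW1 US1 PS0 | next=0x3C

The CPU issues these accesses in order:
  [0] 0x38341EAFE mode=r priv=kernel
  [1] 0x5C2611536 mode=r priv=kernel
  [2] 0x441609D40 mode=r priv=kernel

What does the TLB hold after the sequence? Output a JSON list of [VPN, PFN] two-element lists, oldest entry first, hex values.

Trace:
#0 VA=0x38341EAFE (r,kernel):
  L0 @0x29[14] → 0x2C007  P=1,RW=1,US=1,PS=0
  L1 @0x2C[26] → 0x30007  P=1,RW=1,US=1,PS=0
  L2 @0x30[30] → 0x31007  P=1,RW=1,US=1,PS=0
  ⇒ phys 0x31AFE  [3 reads]
#1 VA=0x5C2611536 (r,kernel):
  L0 @0x29[23] → 0x34007  P=1,RW=1,US=1,PS=0
  L1 @0x34[19] → 0x35007  P=1,RW=1,US=1,PS=0
  L2 @0x35[17] → 0x36007  P=1,RW=1,US=1,PS=0
  ⇒ phys 0x36536  [3 reads]
#2 VA=0x441609D40 (r,kernel):
  L0 @0x29[17] → 0x37007  P=1,RW=1,US=1,PS=0
  L1 @0x37[11] → 0x3B007  P=1,RW=1,US=1,PS=0
  L2 @0x3B[9] → 0x3C007  P=1,RW=1,US=1,PS=0
  ⇒ phys 0x3CD40  [3 reads]

TLB: [["0x38341E", "0x31"], ["0x5C2611", "0x36"], ["0x441609", "0x3C"]]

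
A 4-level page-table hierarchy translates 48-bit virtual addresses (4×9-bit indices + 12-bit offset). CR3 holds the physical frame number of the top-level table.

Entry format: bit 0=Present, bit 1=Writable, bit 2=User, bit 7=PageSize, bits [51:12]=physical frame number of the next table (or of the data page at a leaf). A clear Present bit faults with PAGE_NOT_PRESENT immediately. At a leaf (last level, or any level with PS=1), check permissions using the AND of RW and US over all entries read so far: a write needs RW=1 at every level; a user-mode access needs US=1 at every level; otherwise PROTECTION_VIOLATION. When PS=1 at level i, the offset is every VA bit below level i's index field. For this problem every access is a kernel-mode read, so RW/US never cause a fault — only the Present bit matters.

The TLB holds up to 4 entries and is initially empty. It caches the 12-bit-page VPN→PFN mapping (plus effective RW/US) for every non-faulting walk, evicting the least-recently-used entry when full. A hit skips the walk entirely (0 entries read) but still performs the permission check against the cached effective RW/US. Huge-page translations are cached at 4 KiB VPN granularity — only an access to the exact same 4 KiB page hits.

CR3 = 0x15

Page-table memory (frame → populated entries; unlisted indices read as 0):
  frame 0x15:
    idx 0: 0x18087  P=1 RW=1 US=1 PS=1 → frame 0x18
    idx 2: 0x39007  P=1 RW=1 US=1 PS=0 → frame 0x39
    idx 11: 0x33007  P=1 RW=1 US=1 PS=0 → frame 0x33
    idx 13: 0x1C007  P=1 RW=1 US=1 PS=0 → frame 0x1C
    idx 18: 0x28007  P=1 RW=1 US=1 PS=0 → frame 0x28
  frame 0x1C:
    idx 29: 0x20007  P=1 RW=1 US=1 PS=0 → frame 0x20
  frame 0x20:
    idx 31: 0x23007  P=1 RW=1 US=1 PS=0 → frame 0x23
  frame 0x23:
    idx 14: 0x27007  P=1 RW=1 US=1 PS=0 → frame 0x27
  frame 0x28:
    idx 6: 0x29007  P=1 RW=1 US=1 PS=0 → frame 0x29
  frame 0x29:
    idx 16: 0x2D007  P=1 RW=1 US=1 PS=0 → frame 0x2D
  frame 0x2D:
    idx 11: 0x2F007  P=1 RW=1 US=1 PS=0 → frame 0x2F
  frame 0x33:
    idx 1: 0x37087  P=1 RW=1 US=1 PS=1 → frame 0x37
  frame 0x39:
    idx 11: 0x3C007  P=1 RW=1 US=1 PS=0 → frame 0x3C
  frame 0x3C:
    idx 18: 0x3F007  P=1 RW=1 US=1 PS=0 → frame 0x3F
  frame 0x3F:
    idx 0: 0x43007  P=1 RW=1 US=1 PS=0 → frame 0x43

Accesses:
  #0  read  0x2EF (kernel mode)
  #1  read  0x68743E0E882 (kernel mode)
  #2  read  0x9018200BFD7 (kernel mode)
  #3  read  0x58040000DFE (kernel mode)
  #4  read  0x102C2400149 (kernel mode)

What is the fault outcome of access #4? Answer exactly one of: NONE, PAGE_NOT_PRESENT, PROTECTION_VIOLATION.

Per-access translation:
#0 VA=0x2EF (r,kernel):
  L0: frame=0x15 idx=0 entry=0x18087 [P=1 RW=1 US=1 PS=1]
  ✓ 0x182EF (huge @L0)  — 1 lookups
#1 VA=0x68743E0E882 (r,kernel):
  L0: frame=0x15 idx=13 entry=0x1C007 [P=1 RW=1 US=1 PS=0]
  L1: frame=0x1C idx=29 entry=0x20007 [P=1 RW=1 US=1 PS=0]
  L2: frame=0x20 idx=31 entry=0x23007 [P=1 RW=1 US=1 PS=0]
  L3: frame=0x23 idx=14 entry=0x27007 [P=1 RW=1 US=1 PS=0]
  ✓ 0x27882  — 4 lookups
#2 VA=0x9018200BFD7 (r,kernel):
  L0: frame=0x15 idx=18 entry=0x28007 [P=1 RW=1 US=1 PS=0]
  L1: frame=0x28 idx=6 entry=0x29007 [P=1 RW=1 US=1 PS=0]
  L2: frame=0x29 idx=16 entry=0x2D007 [P=1 RW=1 US=1 PS=0]
  L3: frame=0x2D idx=11 entry=0x2F007 [P=1 RW=1 US=1 PS=0]
  ✓ 0x2FFD7  — 4 lookups
#3 VA=0x58040000DFE (r,kernel):
  L0: frame=0x15 idx=11 entry=0x33007 [P=1 RW=1 US=1 PS=0]
  L1: frame=0x33 idx=1 entry=0x37087 [P=1 RW=1 US=1 PS=1]
  ✓ 0x37DFE (huge @L1)  — 2 lookups
#4 VA=0x102C2400149 (r,kernel):
  L0: frame=0x15 idx=2 entry=0x39007 [P=1 RW=1 US=1 PS=0]
  L1: frame=0x39 idx=11 entry=0x3C007 [P=1 RW=1 US=1 PS=0]
  L2: frame=0x3C idx=18 entry=0x3F007 [P=1 RW=1 US=1 PS=0]
  L3: frame=0x3F idx=0 entry=0x43007 [P=1 RW=1 US=1 PS=0]
  ✓ 0x43149  — 4 lookups

Access #4 fault: NONE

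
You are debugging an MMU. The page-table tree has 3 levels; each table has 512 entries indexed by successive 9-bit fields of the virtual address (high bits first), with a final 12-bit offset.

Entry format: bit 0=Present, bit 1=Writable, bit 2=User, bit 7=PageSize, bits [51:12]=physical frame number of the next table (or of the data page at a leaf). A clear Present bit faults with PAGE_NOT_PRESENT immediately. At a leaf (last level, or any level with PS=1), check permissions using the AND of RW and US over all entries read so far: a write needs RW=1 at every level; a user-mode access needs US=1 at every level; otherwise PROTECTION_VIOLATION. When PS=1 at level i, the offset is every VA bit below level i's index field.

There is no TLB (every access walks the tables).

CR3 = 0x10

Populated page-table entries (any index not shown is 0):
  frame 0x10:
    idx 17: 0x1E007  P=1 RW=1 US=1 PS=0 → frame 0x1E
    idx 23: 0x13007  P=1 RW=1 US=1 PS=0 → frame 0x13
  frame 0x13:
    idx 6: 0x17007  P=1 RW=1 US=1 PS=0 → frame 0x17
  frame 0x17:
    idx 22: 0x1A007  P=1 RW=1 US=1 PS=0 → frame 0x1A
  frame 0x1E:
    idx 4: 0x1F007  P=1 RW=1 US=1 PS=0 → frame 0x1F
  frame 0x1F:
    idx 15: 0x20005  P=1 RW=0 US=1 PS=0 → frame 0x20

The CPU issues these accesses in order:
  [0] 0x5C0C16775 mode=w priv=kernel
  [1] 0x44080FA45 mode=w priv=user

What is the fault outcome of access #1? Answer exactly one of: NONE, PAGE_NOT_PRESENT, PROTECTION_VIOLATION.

Per-access translation:
#0 VA=0x5C0C16775 (w,kernel):
  L0: frame=0x10 idx=23 entry=0x13007 [P=1 RW=1 US=1 PS=0]
  L1: frame=0x13 idx=6 entry=0x17007 [P=1 RW=1 US=1 PS=0]
  L2: frame=0x17 idx=22 entry=0x1A007 [P=1 RW=1 US=1 PS=0]
  ⇒ phys 0x1A775  [3 reads]
#1 VA=0x44080FA45 (w,user):
  L0: frame=0x10 idx=17 entry=0x1E007 [P=1 RW=1 US=1 PS=0]
  L1: frame=0x1E idx=4 entry=0x1F007 [P=1 RW=1 US=1 PS=0]
  L2: frame=0x1F idx=15 entry=0x20005 [P=1 RW=0 US=1 PS=0]
  → PROTECTION_VIOLATION  (3 entries read)

Access #1 fault: PROTECTION_VIOLATION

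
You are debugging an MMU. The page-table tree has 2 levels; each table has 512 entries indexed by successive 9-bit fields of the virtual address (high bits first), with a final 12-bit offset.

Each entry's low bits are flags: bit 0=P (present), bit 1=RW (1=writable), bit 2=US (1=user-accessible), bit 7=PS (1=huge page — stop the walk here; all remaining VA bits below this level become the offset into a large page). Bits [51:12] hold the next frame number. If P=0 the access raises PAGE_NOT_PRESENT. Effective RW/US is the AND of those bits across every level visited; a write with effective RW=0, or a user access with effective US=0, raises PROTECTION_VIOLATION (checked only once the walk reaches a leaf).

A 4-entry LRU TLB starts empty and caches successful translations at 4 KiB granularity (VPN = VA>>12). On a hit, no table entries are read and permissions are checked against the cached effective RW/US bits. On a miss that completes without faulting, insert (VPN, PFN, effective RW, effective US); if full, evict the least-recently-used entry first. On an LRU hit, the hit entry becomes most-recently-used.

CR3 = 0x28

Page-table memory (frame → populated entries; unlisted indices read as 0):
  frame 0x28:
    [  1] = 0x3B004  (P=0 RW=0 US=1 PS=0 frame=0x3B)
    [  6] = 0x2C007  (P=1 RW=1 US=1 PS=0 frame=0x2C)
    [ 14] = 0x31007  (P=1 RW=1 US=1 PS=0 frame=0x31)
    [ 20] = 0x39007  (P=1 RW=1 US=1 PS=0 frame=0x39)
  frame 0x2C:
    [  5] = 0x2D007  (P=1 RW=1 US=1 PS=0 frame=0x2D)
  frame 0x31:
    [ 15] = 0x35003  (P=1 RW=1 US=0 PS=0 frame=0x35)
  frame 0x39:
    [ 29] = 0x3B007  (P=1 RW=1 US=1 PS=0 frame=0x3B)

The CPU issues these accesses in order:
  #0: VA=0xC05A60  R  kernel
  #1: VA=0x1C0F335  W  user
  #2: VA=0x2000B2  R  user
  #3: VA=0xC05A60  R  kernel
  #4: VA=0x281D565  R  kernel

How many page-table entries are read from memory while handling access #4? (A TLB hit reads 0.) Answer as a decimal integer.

Walk each access:
#0 VA=0xC05A60 (r,kernel):
  lvl0: tbl 0x28, slot 6 ⇒ 0x2C007 (P1/RW1/US1/PS0)
  lvl1: tbl 0x2C, slot 5 ⇒ 0x2D007 (P1/RW1/US1/PS0)
  ⇒ phys 0x2DA60  [2 reads]
#1 VA=0x1C0F335 (w,user):
  lvl0: tbl 0x28, slot 14 ⇒ 0x31007 (P1/RW1/US1/PS0)
  lvl1: tbl 0x31, slot 15 ⇒ 0x35003 (P1/RW1/US0/PS0)
  ⇒ fault: PROTECTION_VIOLATION  — 2 lookups
#2 VA=0x2000B2 (r,user):
  lvl0: tbl 0x28, slot 1 ⇒ 0x3B004 (P0/RW0/US1/PS0)
  ⇒ fault: PAGE_NOT_PRESENT  — 1 lookups
#3 VA=0xC05A60 (r,kernel):
  TLB hit vpn=0xC05 → PA=0x2DA60
#4 VA=0x281D565 (r,kernel):
  lvl0: tbl 0x28, slot 20 ⇒ 0x39007 (P1/RW1/US1/PS0)
  lvl1: tbl 0x39, slot 29 ⇒ 0x3B007 (P1/RW1/US1/PS0)
  ⇒ phys 0x3B565  [2 reads]

Entries read for #4: 2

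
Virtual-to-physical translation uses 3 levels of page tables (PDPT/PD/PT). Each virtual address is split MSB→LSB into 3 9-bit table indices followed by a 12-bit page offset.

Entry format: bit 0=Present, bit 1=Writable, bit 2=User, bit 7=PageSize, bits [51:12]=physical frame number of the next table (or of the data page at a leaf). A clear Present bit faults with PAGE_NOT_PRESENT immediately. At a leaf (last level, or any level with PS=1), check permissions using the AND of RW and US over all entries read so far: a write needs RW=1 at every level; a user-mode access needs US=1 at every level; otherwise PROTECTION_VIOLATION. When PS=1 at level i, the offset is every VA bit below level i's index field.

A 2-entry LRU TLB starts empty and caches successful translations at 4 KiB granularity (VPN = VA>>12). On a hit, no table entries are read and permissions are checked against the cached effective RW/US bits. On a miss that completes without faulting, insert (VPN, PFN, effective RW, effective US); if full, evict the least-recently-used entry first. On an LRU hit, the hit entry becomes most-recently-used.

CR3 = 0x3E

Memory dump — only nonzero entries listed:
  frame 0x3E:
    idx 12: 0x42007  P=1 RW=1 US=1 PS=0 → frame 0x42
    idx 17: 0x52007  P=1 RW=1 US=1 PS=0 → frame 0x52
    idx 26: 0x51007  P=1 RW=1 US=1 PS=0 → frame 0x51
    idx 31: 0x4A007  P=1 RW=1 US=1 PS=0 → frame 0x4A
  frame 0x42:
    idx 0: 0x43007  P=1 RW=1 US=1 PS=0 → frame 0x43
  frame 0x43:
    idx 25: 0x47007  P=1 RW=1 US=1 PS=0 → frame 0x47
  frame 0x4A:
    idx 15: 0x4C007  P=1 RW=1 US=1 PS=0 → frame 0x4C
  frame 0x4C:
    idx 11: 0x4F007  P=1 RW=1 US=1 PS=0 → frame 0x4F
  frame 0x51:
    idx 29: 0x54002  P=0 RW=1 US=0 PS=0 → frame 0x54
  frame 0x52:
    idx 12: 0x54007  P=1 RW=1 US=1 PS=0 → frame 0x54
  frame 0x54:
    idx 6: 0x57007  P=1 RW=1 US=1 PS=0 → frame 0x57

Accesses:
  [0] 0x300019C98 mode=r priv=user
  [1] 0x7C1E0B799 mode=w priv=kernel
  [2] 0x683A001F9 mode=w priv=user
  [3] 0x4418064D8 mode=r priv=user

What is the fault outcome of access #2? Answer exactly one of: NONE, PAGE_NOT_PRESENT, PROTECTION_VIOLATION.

Per-access translation:
#0 VA=0x300019C98 (r,user):
  lvl0: tbl 0x3E, slot 12 ⇒ 0x42007 (P1/RW1/US1/PS0)
  lvl1: tbl 0x42, slot 0 ⇒ 0x43007 (P1/RW1/US1/PS0)
  lvl2: tbl 0x43, slot 25 ⇒ 0x47007 (P1/RW1/US1/PS0)
  → PA=0x47C98  (3 entries read)
#1 VA=0x7C1E0B799 (w,kernel):
  lvl0: tbl 0x3E, slot 31 ⇒ 0x4A007 (P1/RW1/US1/PS0)
  lvl1: tbl 0x4A, slot 15 ⇒ 0x4C007 (P1/RW1/US1/PS0)
  lvl2: tbl 0x4C, slot 11 ⇒ 0x4F007 (P1/RW1/US1/PS0)
  → PA=0x4F799  (3 entries read)
#2 VA=0x683A001F9 (w,user):
  lvl0: tbl 0x3E, slot 26 ⇒ 0x51007 (P1/RW1/US1/PS0)
  lvl1: tbl 0x51, slot 29 ⇒ 0x54002 (P0/RW1/US0/PS0)
  ✗ PAGE_NOT_PRESENT  [2 reads]
#3 VA=0x4418064D8 (r,user):
  lvl0: tbl 0x3E, slot 17 ⇒ 0x52007 (P1/RW1/US1/PS0)
  lvl1: tbl 0x52, slot 12 ⇒ 0x54007 (P1/RW1/US1/PS0)
  lvl2: tbl 0x54, slot 6 ⇒ 0x57007 (P1/RW1/US1/PS0)
  → PA=0x574D8  (3 entries read)

Access #2 fault: PAGE_NOT_PRESENT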